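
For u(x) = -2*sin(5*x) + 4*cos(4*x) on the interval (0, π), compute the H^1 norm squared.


||u||_{H^1(0,π)}^2 = -2720/9 + 188*π

u'(x) = -16*sin(4*x) - 10*cos(5*x).
Expand u² and (u')² and integrate term by term on (0, π), using: for integers n ≥ 1, ∫_0^π sin²(nx) dx = ∫_0^π cos²(nx) dx = π/2; for n ≠ n', ∫_0^π sin(nx)sin(n'x) dx = ∫_0^π cos(nx)cos(n'x) dx = 0; and by product-to-sum, ∫_0^π sin(nx)cos(n'x) dx = ½∫_0^π [sin((n+n')x) + sin((n−n')x)] dx, which is 0 when n+n' is even and 2n/(n²−n'²) when n+n' is odd (it need not vanish on (0, π)).
  u² squared terms: (-2)²·∫sin(5x)² dx = 4·π/2 = 2*π;  (4)²·∫cos(4x)² dx = 16·π/2 = 8*π.
  u² cross terms: 2·(-2)·(4)·∫sin(5x)·cos(4x) dx = -16·(10/9) = -160/9.
  So ∫_0^π u² dx = 2*π + 8*π − 160/9 = -160/9 + 10*π.
  (u')² squared terms: (-16)²·∫sin(4x)² dx = 256·π/2 = 128*π;  (-10)²·∫cos(5x)² dx = 100·π/2 = 50*π.
  (u')² cross terms: 2·(-16)·(-10)·∫sin(4x)·cos(5x) dx = 320·(-8/9) = -2560/9.
  So ∫_0^π (u')² dx = 128*π + 50*π − 2560/9 = -2560/9 + 178*π.
||u||_{H^1}^2 = (-160/9 + 10*π) + (-2560/9 + 178*π) = -2720/9 + 188*π.


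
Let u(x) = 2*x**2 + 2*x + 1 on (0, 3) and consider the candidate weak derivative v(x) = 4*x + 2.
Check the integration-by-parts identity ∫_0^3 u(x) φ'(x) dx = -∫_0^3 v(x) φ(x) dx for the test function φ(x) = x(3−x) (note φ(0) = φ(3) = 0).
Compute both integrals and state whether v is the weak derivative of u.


LHS = -36, RHS = -36. Yes, v = u' weakly.

u(x) = 2*x**2 + 2*x + 1, classical derivative u'(x) = 4*x + 2.
φ(x) = x(3−x), so φ'(x) = 3 - 2*x.
Note φ(0) = φ(3) = 0, so the boundary term u·φ vanishes.
LHS = ∫_0^3 u(x) φ'(x) dx = ∫_0^3 (-4*x^3 + 2*x^2 + 4*x + 3) dx. Term by term:
  ∫_0^3 -4*x^3 dx = -81;  ∫_0^3 2*x^2 dx = 18;  ∫_0^3 4*x dx = 18;
  ∫_0^3 3 dx = 9.
Sum: -81 + 18 + 18 + 9 = -36.
So LHS = -36.
∫_0^3 v(x) φ(x) dx = ∫_0^3 (-4*x^3 + 10*x^2 + 6*x) dx. Term by term:
  ∫_0^3 -4*x^3 dx = -81;  ∫_0^3 10*x^2 dx = 90;  ∫_0^3 6*x dx = 27.
Sum: -81 + 90 + 27 = 36.
So RHS = -∫_0^3 v(x) φ(x) dx = -36.
LHS = RHS, so the identity holds for this test φ.
Moreover u is smooth here and v(x) = u'(x) = 4*x + 2 pointwise, so the identity holds for every test function. Hence v is the weak derivative of u.


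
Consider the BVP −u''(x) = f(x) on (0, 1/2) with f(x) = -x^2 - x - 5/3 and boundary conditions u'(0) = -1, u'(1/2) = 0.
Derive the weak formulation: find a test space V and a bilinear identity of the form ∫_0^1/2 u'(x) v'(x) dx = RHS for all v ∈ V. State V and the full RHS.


V = H^1(0, 1/2) (v unrestricted at boundary; u is determined up to an additive constant); weak form: ∫_0^1/2 u'v' dx = ∫_0^1/2 (-x^2 - x - 5/3) v dx + v(0) for all v ∈ V.

Multiply both sides by a test function v and integrate from 0 to 1/2:
  ∫_0^1/2 −u''(x) v(x) dx = ∫_0^1/2 f(x) v(x) dx.
Integrate the LHS by parts once:
  ∫_0^1/2 −u'' v dx = −[u'(x) v(x)]_0^1/2 + ∫_0^1/2 u'(x) v'(x) dx.
Thus ∫_0^1/2 u'(x) v'(x) dx = ∫_0^1/2 f(x) v(x) dx + [u'(x) v(x)]_0^1/2.
Choose V so that boundary terms are either known or forced to vanish.
u has inhomogeneous Neumann u'(0) = -1, u'(1/2) = 0. [u' v]_0^1/2 = (0)·v(1/2) − (-1)·v(0) = v(0). Take V = H^1(0, 1/2); boundary term becomes part of RHS.
Weak formulation: find u (satisfying any essential BC) such that ∫_0^1/2 u'(x) v'(x) dx = ∫_0^1/2 f v dx + v(0) for all v ∈ V (Neumann data are natural BCs: they enter the RHS as boundary terms).
Substituting f(x) = -x^2 - x - 5/3, the right-hand side is ∫_0^1/2 (-x^2 - x - 5/3) v dx + v(0).
Compatibility check (pure Neumann): taking v ≡ 1 ∈ V gives 0 = ∫_0^1/2 f dx + (0) − (-1), i.e. ∫_0^1/2 f dx must equal u'(0) − u'(1/2) = -1. Indeed ∫_0^1/2 (-x^2 - x - 5/3) dx = -1, so the data are compatible. The solution is then unique only up to an additive constant (fix it e.g. by requiring ∫_0^1/2 u dx = 0).


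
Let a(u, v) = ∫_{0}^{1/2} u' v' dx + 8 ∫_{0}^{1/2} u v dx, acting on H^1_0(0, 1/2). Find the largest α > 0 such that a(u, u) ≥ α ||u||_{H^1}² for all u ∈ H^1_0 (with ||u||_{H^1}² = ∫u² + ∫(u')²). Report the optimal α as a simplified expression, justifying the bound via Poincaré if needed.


α = 1

Coercivity of a(·,·) on H^1_0(0, 1/2) means a(u, u) ≥ α ||u||_{H^1}² for every u ∈ H^1_0.
The interval has length L = 1/2, and Poincaré/coercivity depend only on L. Here a(u, u) = ∫(u')² + (8)·∫u².
Here c = 8 ≥ 1, so a(u,u) = ∫(u')² + c∫u² ≥ ∫(u')² + ∫u² = ||u||_{H^1}², i.e. α = 1 works. No larger α is possible: a(u,u) ≥ α||u||_{H^1}² means (1−α)∫(u')² ≥ (α−c)∫u², and for the modes u_n = sin(nπ(x−x₀)/L) (x₀ the left endpoint) one has ∫u_n²/∫(u_n')² = (L/(nπ))² → 0, so a(u_n,u_n)/||u_n||_{H^1}² → 1. Hence the optimal constant is α = 1.
Therefore α = 1.


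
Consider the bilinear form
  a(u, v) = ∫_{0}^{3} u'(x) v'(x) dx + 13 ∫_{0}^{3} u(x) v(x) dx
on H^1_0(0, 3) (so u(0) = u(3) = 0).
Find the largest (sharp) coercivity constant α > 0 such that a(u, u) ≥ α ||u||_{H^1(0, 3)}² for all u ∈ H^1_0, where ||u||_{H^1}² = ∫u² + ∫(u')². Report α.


α = 1

Coercivity of a(·,·) on H^1_0(0, 3) means a(u, u) ≥ α ||u||_{H^1}² for every u ∈ H^1_0.
The interval has length L = 3, and Poincaré/coercivity depend only on L. Here a(u, u) = ∫(u')² + (13)·∫u².
Here c = 13 ≥ 1, so a(u,u) = ∫(u')² + c∫u² ≥ ∫(u')² + ∫u² = ||u||_{H^1}², i.e. α = 1 works. No larger α is possible: a(u,u) ≥ α||u||_{H^1}² means (1−α)∫(u')² ≥ (α−c)∫u², and for the modes u_n = sin(nπ(x−x₀)/L) (x₀ the left endpoint) one has ∫u_n²/∫(u_n')² = (L/(nπ))² → 0, so a(u_n,u_n)/||u_n||_{H^1}² → 1. Hence the optimal constant is α = 1.
Therefore α = 1.


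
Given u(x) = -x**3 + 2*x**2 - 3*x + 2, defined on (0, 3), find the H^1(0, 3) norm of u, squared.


||u||_{H^1}^2 = 9654/35

The H^1 norm (squared) on an interval (0, L) is
  ||u||_{H^1}^2 = ∫_0^L u(x)^2 dx + ∫_0^L u'(x)^2 dx.
Compute u'(x) = -3*x**2 + 4*x - 3.
Then u(x)^2 = x**6 - 4*x**5 + 10*x**4 - 16*x**3 + 17*x**2 - 12*x + 4 and u'(x)^2 = 9*x**4 - 24*x**3 + 34*x**2 - 24*x + 9.
Integrate each monomial from 0 to 3 using ∫_0^3 c·x^n dx = c·3^(n+1)/(n+1):
  ∫_0^3 u(x)^2 dx = ∫_0^3 (x^6 - 4*x^5 + 10*x^4 - 16*x^3 + 17*x^2 - 12*x + 4) dx. Term by term:
    ∫_0^3 x^6 dx = 2187/7;  ∫_0^3 -4*x^5 dx = -486;  ∫_0^3 10*x^4 dx = 486;
    ∫_0^3 -16*x^3 dx = -324;  ∫_0^3 17*x^2 dx = 153;  ∫_0^3 -12*x dx = -54;
    ∫_0^3 4 dx = 12.
  Sum: 2187/7 − 486 + 486 − 324 + 153 − 54 + 12 = 696/7.
  ∫_0^3 u'(x)^2 dx = ∫_0^3 (9*x^4 - 24*x^3 + 34*x^2 - 24*x + 9) dx. Term by term:
    ∫_0^3 9*x^4 dx = 2187/5;  ∫_0^3 -24*x^3 dx = -486;  ∫_0^3 34*x^2 dx = 306;
    ∫_0^3 -24*x dx = -108;  ∫_0^3 9 dx = 27.
  Sum: 2187/5 − 486 + 306 − 108 + 27 = 882/5.
Adding: ||u||_{H^1}^2 = 696/7 + 882/5 = 9654/35.


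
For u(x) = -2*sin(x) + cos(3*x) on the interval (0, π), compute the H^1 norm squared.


||u||_{H^1(0,π)}^2 = 9*π

u'(x) = -3*sin(3*x) - 2*cos(x).
Expand u² and (u')² and integrate term by term on (0, π), using: for integers n ≥ 1, ∫_0^π sin²(nx) dx = ∫_0^π cos²(nx) dx = π/2; for n ≠ n', ∫_0^π sin(nx)sin(n'x) dx = ∫_0^π cos(nx)cos(n'x) dx = 0; and by product-to-sum, ∫_0^π sin(nx)cos(n'x) dx = ½∫_0^π [sin((n+n')x) + sin((n−n')x)] dx, which is 0 when n+n' is even and 2n/(n²−n'²) when n+n' is odd (it need not vanish on (0, π)).
  u² squared terms: (-2)²·∫sin(x)² dx = 4·π/2 = 2*π;  (1)²·∫cos(3x)² dx = 1·π/2 = π/2.
  u² cross terms: 2·(-2)·(1)·∫sin(x)·cos(3x) dx = -4·(0) = 0.
  So ∫_0^π u² dx = 2*π + π/2 + 0 = 5*π/2.
  (u')² squared terms: (-3)²·∫sin(3x)² dx = 9·π/2 = 9*π/2;  (-2)²·∫cos(x)² dx = 4·π/2 = 2*π.
  (u')² cross terms: 2·(-3)·(-2)·∫sin(3x)·cos(x) dx = 12·(0) = 0.
  So ∫_0^π (u')² dx = 9*π/2 + 2*π + 0 = 13*π/2.
||u||_{H^1}^2 = (5*π/2) + (13*π/2) = 9*π.


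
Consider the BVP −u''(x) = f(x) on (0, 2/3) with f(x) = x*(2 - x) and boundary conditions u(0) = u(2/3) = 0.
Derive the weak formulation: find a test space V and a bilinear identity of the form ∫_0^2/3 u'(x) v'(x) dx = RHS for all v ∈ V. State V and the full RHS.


V = H^1_0(0, 2/3) (so v(0) = v(2/3) = 0); weak form: ∫_0^2/3 u'v' dx = ∫_0^2/3 (x*(2 - x)) v dx for all v ∈ V.

Multiply both sides by a test function v and integrate from 0 to 2/3:
  ∫_0^2/3 −u''(x) v(x) dx = ∫_0^2/3 f(x) v(x) dx.
Integrate the LHS by parts once:
  ∫_0^2/3 −u'' v dx = −[u'(x) v(x)]_0^2/3 + ∫_0^2/3 u'(x) v'(x) dx.
Thus ∫_0^2/3 u'(x) v'(x) dx = ∫_0^2/3 f(x) v(x) dx + [u'(x) v(x)]_0^2/3.
Choose V so that boundary terms are either known or forced to vanish.
u is Dirichlet: u(0) = u(2/3) = 0. Let V = H^1_0(0, 2/3); then v(0) = v(2/3) = 0, and [u' v]_0^2/3 = 0.
Weak formulation: find u (satisfying any essential BC) such that ∫_0^2/3 u'(x) v'(x) dx = ∫_0^2/3 f v dx for all v ∈ V.
Substituting f(x) = x*(2 - x), the right-hand side is ∫_0^2/3 (x*(2 - x)) v dx.


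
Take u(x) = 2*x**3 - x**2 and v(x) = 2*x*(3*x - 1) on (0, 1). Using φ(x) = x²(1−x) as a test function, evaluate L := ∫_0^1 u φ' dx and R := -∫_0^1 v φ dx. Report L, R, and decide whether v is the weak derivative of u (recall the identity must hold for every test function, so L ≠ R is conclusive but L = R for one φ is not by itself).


LHS = -1/10, RHS = -1/10. Yes, v = u' weakly.

u(x) = 2*x**3 - x**2, classical derivative u'(x) = 6*x**2 - 2*x.
φ(x) = x²(1−x), so φ'(x) = x*(2 - 3*x).
Note φ(0) = φ(1) = 0, so the boundary term u·φ vanishes.
LHS = ∫_0^1 u(x) φ'(x) dx = ∫_0^1 (-6*x^5 + 7*x^4 - 2*x^3) dx. Term by term:
  ∫_0^1 -6*x^5 dx = -1;  ∫_0^1 7*x^4 dx = 7/5;  ∫_0^1 -2*x^3 dx = -1/2.
Sum: -1 + 7/5 − 1/2 = -1/10.
So LHS = -1/10.
∫_0^1 v(x) φ(x) dx = ∫_0^1 (-6*x^5 + 8*x^4 - 2*x^3) dx. Term by term:
  ∫_0^1 -6*x^5 dx = -1;  ∫_0^1 8*x^4 dx = 8/5;  ∫_0^1 -2*x^3 dx = -1/2.
Sum: -1 + 8/5 − 1/2 = 1/10.
So RHS = -∫_0^1 v(x) φ(x) dx = -1/10.
LHS = RHS, so the identity holds for this test φ.
Moreover u is smooth here and v(x) = u'(x) = 6*x**2 - 2*x pointwise, so the identity holds for every test function. Hence v is the weak derivative of u.


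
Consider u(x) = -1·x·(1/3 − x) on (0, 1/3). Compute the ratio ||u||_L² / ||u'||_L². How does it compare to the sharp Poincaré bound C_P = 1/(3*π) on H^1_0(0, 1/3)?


||u||_L² / ||u'||_L² = sqrt(10)/30 < C_P = 1/(3*π).

u(x) = -1·x·(1/3 − x), so u'(x) = 2*x - 1/3.
u(x) = -1·x·(1/3 − x) vanishes at x = 0 and x = 1/3, so u ∈ H^1_0(0, 1/3). Differentiate via the product rule and integrate the resulting polynomials term by term.
  ∫_0^1/3 u² dx = ∫_0^1/3 (x^4 - 2*x^3/3 + x^2/9) dx. Term by term:
    ∫_0^1/3 x^4 dx = 1/1215;  ∫_0^1/3 -2*x^3/3 dx = -1/486;  ∫_0^1/3 x^2/9 dx = 1/729.
  Sum: 1/1215 − 1/486 + 1/729 = 1/7290.
  ∫_0^1/3 (u')² dx = ∫_0^1/3 (4*x^2 - 4*x/3 + 1/9) dx. Term by term:
    ∫_0^1/3 4*x^2 dx = 4/81;  ∫_0^1/3 -4*x/3 dx = -2/27;  ∫_0^1/3 1/9 dx = 1/27.
  Sum: 4/81 − 2/27 + 1/27 = 1/81.
∫_0^1/3 u² dx = 1/7290, so ||u||_L² = sqrt(10)/270.
∫_0^1/3 (u')² dx = 1/81, so ||u'||_L² = 1/9.
Ratio ||u||_L² / ||u'||_L² = sqrt(10)/30.
Sharp Poincaré constant on H^1_0(0, 1/3) is C_P = L/π = 1/(3*π), achieved by sin(3*π·x).
A polynomial bump cannot attain the sharp Poincaré constant (only the first sine eigenfunction does), so the ratio is strictly less than C_P, consistent with ||u||_L² ≤ C_P ||u'||_L².


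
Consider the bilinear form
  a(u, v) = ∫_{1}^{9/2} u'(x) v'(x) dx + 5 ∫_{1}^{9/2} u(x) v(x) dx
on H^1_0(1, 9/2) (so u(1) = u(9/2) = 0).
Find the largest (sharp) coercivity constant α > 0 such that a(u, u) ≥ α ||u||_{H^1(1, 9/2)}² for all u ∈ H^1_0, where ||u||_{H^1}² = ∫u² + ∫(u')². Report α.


α = 1

Coercivity of a(·,·) on H^1_0(1, 9/2) means a(u, u) ≥ α ||u||_{H^1}² for every u ∈ H^1_0.
The interval has length L = 7/2, and Poincaré/coercivity depend only on L. Here a(u, u) = ∫(u')² + (5)·∫u².
Here c = 5 ≥ 1, so a(u,u) = ∫(u')² + c∫u² ≥ ∫(u')² + ∫u² = ||u||_{H^1}², i.e. α = 1 works. No larger α is possible: a(u,u) ≥ α||u||_{H^1}² means (1−α)∫(u')² ≥ (α−c)∫u², and for the modes u_n = sin(nπ(x−x₀)/L) (x₀ the left endpoint) one has ∫u_n²/∫(u_n')² = (L/(nπ))² → 0, so a(u_n,u_n)/||u_n||_{H^1}² → 1. Hence the optimal constant is α = 1.
Therefore α = 1.


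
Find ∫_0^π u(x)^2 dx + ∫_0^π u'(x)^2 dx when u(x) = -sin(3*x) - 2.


||u||_{H^1(0,π)}^2 = 8/3 + 9*π

u'(x) = -3*cos(3*x).
Expand u² and (u')² and integrate term by term on (0, π), using: for integers n ≥ 1, ∫_0^π sin²(nx) dx = ∫_0^π cos²(nx) dx = π/2; for n ≠ n', ∫_0^π sin(nx)sin(n'x) dx = ∫_0^π cos(nx)cos(n'x) dx = 0; and by product-to-sum, ∫_0^π sin(nx)cos(n'x) dx = ½∫_0^π [sin((n+n')x) + sin((n−n')x)] dx, which is 0 when n+n' is even and 2n/(n²−n'²) when n+n' is odd (it need not vanish on (0, π)). For the constant mode: ∫_0^π 1 dx = π, ∫_0^π cos(nx) dx = 0, ∫_0^π sin(nx) dx = (1−(−1)^n)/n.
  u² squared terms: (-2)²·∫1 dx = 4·π = 4*π;  (-1)²·∫sin(3x)² dx = 1·π/2 = π/2.
  u² cross terms: 2·(-2)·(-1)·∫1·sin(3x) dx = 4·(2/3) = 8/3.
  So ∫_0^π u² dx = 4*π + π/2 + 8/3 = 8/3 + 9*π/2.
  (u')² squared terms: (-3)²·∫cos(3x)² dx = 9·π/2 = 9*π/2.
  So ∫_0^π (u')² dx = 9*π/2.
||u||_{H^1}^2 = (8/3 + 9*π/2) + (9*π/2) = 8/3 + 9*π.


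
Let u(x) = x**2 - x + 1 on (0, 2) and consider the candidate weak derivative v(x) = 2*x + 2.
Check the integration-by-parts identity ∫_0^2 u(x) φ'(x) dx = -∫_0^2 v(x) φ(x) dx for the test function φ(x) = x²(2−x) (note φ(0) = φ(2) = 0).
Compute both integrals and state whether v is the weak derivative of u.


LHS = -28/15, RHS = -88/15. No, v is not the weak derivative of u.

u(x) = x**2 - x + 1, classical derivative u'(x) = 2*x - 1.
φ(x) = x²(2−x), so φ'(x) = x*(4 - 3*x).
Note φ(0) = φ(2) = 0, so the boundary term u·φ vanishes.
LHS = ∫_0^2 u(x) φ'(x) dx = ∫_0^2 (-3*x^4 + 7*x^3 - 7*x^2 + 4*x) dx. Term by term:
  ∫_0^2 -3*x^4 dx = -96/5;  ∫_0^2 7*x^3 dx = 28;  ∫_0^2 -7*x^2 dx = -56/3;
  ∫_0^2 4*x dx = 8.
Sum: -96/5 + 28 − 56/3 + 8 = -28/15.
So LHS = -28/15.
∫_0^2 v(x) φ(x) dx = ∫_0^2 (-2*x^4 + 2*x^3 + 4*x^2) dx. Term by term:
  ∫_0^2 -2*x^4 dx = -64/5;  ∫_0^2 2*x^3 dx = 8;  ∫_0^2 4*x^2 dx = 32/3.
Sum: -64/5 + 8 + 32/3 = 88/15.
So RHS = -∫_0^2 v(x) φ(x) dx = -88/15.
LHS − RHS = 4 ≠ 0, so the identity fails.
(For a valid weak derivative the identity must hold for EVERY test function, in particular this one. The failure shows v is NOT the weak derivative of u.)
Correct weak derivative would be u'(x) = 2*x - 1.


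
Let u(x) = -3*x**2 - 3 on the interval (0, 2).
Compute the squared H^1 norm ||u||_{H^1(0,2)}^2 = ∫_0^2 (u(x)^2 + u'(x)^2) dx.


||u||_{H^1}^2 = 1098/5

The H^1 norm (squared) on an interval (0, L) is
  ||u||_{H^1}^2 = ∫_0^L u(x)^2 dx + ∫_0^L u'(x)^2 dx.
Compute u'(x) = -6*x.
Then u(x)^2 = 9*x**4 + 18*x**2 + 9 and u'(x)^2 = 36*x**2.
Integrate each monomial from 0 to 2 using ∫_0^2 c·x^n dx = c·2^(n+1)/(n+1):
  ∫_0^2 u(x)^2 dx = ∫_0^2 (9*x^4 + 18*x^2 + 9) dx. Term by term:
    ∫_0^2 9*x^4 dx = 288/5;  ∫_0^2 18*x^2 dx = 48;  ∫_0^2 9 dx = 18.
  Sum: 288/5 + 48 + 18 = 618/5.
  ∫_0^2 u'(x)^2 dx = ∫_0^2 (36*x^2) dx. Term by term:
    ∫_0^2 36*x^2 dx = 96.
Adding: ||u||_{H^1}^2 = 618/5 + 96 = 1098/5.


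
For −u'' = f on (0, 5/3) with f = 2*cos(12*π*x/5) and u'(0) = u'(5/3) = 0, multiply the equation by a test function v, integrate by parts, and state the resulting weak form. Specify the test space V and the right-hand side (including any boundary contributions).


V = H^1(0, 5/3) (no boundary constraint on v; u is determined up to an additive constant); weak form: ∫_0^5/3 u'v' dx = ∫_0^5/3 (2*cos(12*π*x/5)) v dx for all v ∈ V.

Multiply both sides by a test function v and integrate from 0 to 5/3:
  ∫_0^5/3 −u''(x) v(x) dx = ∫_0^5/3 f(x) v(x) dx.
Integrate the LHS by parts once:
  ∫_0^5/3 −u'' v dx = −[u'(x) v(x)]_0^5/3 + ∫_0^5/3 u'(x) v'(x) dx.
Thus ∫_0^5/3 u'(x) v'(x) dx = ∫_0^5/3 f(x) v(x) dx + [u'(x) v(x)]_0^5/3.
Choose V so that boundary terms are either known or forced to vanish.
u has homogeneous Neumann: u'(0) = u'(5/3) = 0. So [u' v]_0^5/3 = 0·v(5/3) − 0·v(0) = 0 for any v; take V = H^1(0, 5/3).
Weak formulation: find u (satisfying any essential BC) such that ∫_0^5/3 u'(x) v'(x) dx = ∫_0^5/3 f v dx for all v ∈ V (homogeneous Neumann, so boundary terms vanish).
Substituting f(x) = 2*cos(12*π*x/5), the right-hand side is ∫_0^5/3 (2*cos(12*π*x/5)) v dx.
Compatibility check (pure Neumann): taking v ≡ 1 ∈ V gives 0 = ∫_0^5/3 f dx + (0) − (0), i.e. ∫_0^5/3 f dx must equal u'(0) − u'(5/3) = 0. Indeed ∫_0^5/3 (2*cos(12*π*x/5)) dx = 0, so the data are compatible. The solution is then unique only up to an additive constant (fix it e.g. by requiring ∫_0^5/3 u dx = 0).


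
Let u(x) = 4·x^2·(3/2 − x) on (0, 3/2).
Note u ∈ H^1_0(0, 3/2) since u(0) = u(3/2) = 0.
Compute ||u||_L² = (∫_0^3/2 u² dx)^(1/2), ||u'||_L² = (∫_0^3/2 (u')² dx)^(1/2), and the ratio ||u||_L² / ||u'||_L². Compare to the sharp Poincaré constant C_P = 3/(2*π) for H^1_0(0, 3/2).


||u||_L² / ||u'||_L² = 3*sqrt(14)/28 < C_P = 3/(2*π).

u(x) = 4·x^2·(3/2 − x), so u'(x) = 12*x*(1 - x).
u(x) = 4·x^2·(3/2 − x) vanishes at x = 0 and x = 3/2, so u ∈ H^1_0(0, 3/2). Differentiate via the product rule and integrate the resulting polynomials term by term.
  ∫_0^3/2 u² dx = ∫_0^3/2 (16*x^6 - 48*x^5 + 36*x^4) dx. Term by term:
    ∫_0^3/2 16*x^6 dx = 2187/56;  ∫_0^3/2 -48*x^5 dx = -729/8;  ∫_0^3/2 36*x^4 dx = 2187/40.
  Sum: 2187/56 − 729/8 + 2187/40 = 729/280.
  ∫_0^3/2 (u')² dx = ∫_0^3/2 (144*x^4 - 288*x^3 + 144*x^2) dx. Term by term:
    ∫_0^3/2 144*x^4 dx = 2187/10;  ∫_0^3/2 -288*x^3 dx = -729/2;  ∫_0^3/2 144*x^2 dx = 162.
  Sum: 2187/10 − 729/2 + 162 = 81/5.
∫_0^3/2 u² dx = 729/280, so ||u||_L² = 27*sqrt(70)/140.
∫_0^3/2 (u')² dx = 81/5, so ||u'||_L² = 9*sqrt(5)/5.
Ratio ||u||_L² / ||u'||_L² = 3*sqrt(14)/28.
Sharp Poincaré constant on H^1_0(0, 3/2) is C_P = L/π = 3/(2*π), achieved by sin(2*π/3·x).
A polynomial bump cannot attain the sharp Poincaré constant (only the first sine eigenfunction does), so the ratio is strictly less than C_P, consistent with ||u||_L² ≤ C_P ||u'||_L².


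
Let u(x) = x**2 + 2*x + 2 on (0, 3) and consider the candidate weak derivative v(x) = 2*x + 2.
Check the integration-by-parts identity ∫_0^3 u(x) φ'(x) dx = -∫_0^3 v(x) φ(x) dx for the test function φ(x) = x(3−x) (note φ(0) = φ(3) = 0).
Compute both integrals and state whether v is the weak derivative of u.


LHS = -45/2, RHS = -45/2. Yes, v = u' weakly.

u(x) = x**2 + 2*x + 2, classical derivative u'(x) = 2*x + 2.
φ(x) = x(3−x), so φ'(x) = 3 - 2*x.
Note φ(0) = φ(3) = 0, so the boundary term u·φ vanishes.
LHS = ∫_0^3 u(x) φ'(x) dx = ∫_0^3 (-2*x^3 - x^2 + 2*x + 6) dx. Term by term:
  ∫_0^3 -2*x^3 dx = -81/2;  ∫_0^3 -x^2 dx = -9;  ∫_0^3 2*x dx = 9;
  ∫_0^3 6 dx = 18.
Sum: -81/2 − 9 + 9 + 18 = -45/2.
So LHS = -45/2.
∫_0^3 v(x) φ(x) dx = ∫_0^3 (-2*x^3 + 4*x^2 + 6*x) dx. Term by term:
  ∫_0^3 -2*x^3 dx = -81/2;  ∫_0^3 4*x^2 dx = 36;  ∫_0^3 6*x dx = 27.
Sum: -81/2 + 36 + 27 = 45/2.
So RHS = -∫_0^3 v(x) φ(x) dx = -45/2.
LHS = RHS, so the identity holds for this test φ.
Moreover u is smooth here and v(x) = u'(x) = 2*x + 2 pointwise, so the identity holds for every test function. Hence v is the weak derivative of u.


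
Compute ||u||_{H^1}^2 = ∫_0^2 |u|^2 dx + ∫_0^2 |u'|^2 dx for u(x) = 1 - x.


||u||_{H^1}^2 = 8/3

The H^1 norm (squared) on an interval (0, L) is
  ||u||_{H^1}^2 = ∫_0^L u(x)^2 dx + ∫_0^L u'(x)^2 dx.
Compute u'(x) = -1.
Then u(x)^2 = x**2 - 2*x + 1 and u'(x)^2 = 1.
Integrate each monomial from 0 to 2 using ∫_0^2 c·x^n dx = c·2^(n+1)/(n+1):
  ∫_0^2 u(x)^2 dx = ∫_0^2 (x^2 - 2*x + 1) dx. Term by term:
    ∫_0^2 x^2 dx = 8/3;  ∫_0^2 -2*x dx = -4;  ∫_0^2 1 dx = 2.
  Sum: 8/3 − 4 + 2 = 2/3.
  ∫_0^2 u'(x)^2 dx = ∫_0^2 (1) dx. Term by term:
    ∫_0^2 1 dx = 2.
Adding: ||u||_{H^1}^2 = 2/3 + 2 = 8/3.


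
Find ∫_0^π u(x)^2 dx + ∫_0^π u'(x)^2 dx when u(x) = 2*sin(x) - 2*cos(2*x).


||u||_{H^1(0,π)}^2 = 80/3 + 14*π

u'(x) = 4*sin(2*x) + 2*cos(x).
Expand u² and (u')² and integrate term by term on (0, π), using: for integers n ≥ 1, ∫_0^π sin²(nx) dx = ∫_0^π cos²(nx) dx = π/2; for n ≠ n', ∫_0^π sin(nx)sin(n'x) dx = ∫_0^π cos(nx)cos(n'x) dx = 0; and by product-to-sum, ∫_0^π sin(nx)cos(n'x) dx = ½∫_0^π [sin((n+n')x) + sin((n−n')x)] dx, which is 0 when n+n' is even and 2n/(n²−n'²) when n+n' is odd (it need not vanish on (0, π)).
  u² squared terms: (-2)²·∫cos(2x)² dx = 4·π/2 = 2*π;  (2)²·∫sin(x)² dx = 4·π/2 = 2*π.
  u² cross terms: 2·(-2)·(2)·∫cos(2x)·sin(x) dx = -8·(-2/3) = 16/3.
  So ∫_0^π u² dx = 2*π + 2*π + 16/3 = 16/3 + 4*π.
  (u')² squared terms: (2)²·∫cos(x)² dx = 4·π/2 = 2*π;  (4)²·∫sin(2x)² dx = 16·π/2 = 8*π.
  (u')² cross terms: 2·(2)·(4)·∫cos(x)·sin(2x) dx = 16·(4/3) = 64/3.
  So ∫_0^π (u')² dx = 2*π + 8*π + 64/3 = 64/3 + 10*π.
||u||_{H^1}^2 = (16/3 + 4*π) + (64/3 + 10*π) = 80/3 + 14*π.


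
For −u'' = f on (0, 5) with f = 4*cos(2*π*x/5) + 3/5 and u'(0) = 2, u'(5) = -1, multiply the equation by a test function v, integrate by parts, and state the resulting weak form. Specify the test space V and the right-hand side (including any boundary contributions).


V = H^1(0, 5) (v unrestricted at boundary; u is determined up to an additive constant); weak form: ∫_0^5 u'v' dx = ∫_0^5 (4*cos(2*π*x/5) + 3/5) v dx − v(5) − 2·v(0) for all v ∈ V.

Multiply both sides by a test function v and integrate from 0 to 5:
  ∫_0^5 −u''(x) v(x) dx = ∫_0^5 f(x) v(x) dx.
Integrate the LHS by parts once:
  ∫_0^5 −u'' v dx = −[u'(x) v(x)]_0^5 + ∫_0^5 u'(x) v'(x) dx.
Thus ∫_0^5 u'(x) v'(x) dx = ∫_0^5 f(x) v(x) dx + [u'(x) v(x)]_0^5.
Choose V so that boundary terms are either known or forced to vanish.
u has inhomogeneous Neumann u'(0) = 2, u'(5) = -1. [u' v]_0^5 = (-1)·v(5) − (2)·v(0) = − v(5) − 2·v(0). Take V = H^1(0, 5); boundary term becomes part of RHS.
Weak formulation: find u (satisfying any essential BC) such that ∫_0^5 u'(x) v'(x) dx = ∫_0^5 f v dx − v(5) − 2·v(0) for all v ∈ V (Neumann data are natural BCs: they enter the RHS as boundary terms).
Substituting f(x) = 4*cos(2*π*x/5) + 3/5, the right-hand side is ∫_0^5 (4*cos(2*π*x/5) + 3/5) v dx − v(5) − 2·v(0).
Compatibility check (pure Neumann): taking v ≡ 1 ∈ V gives 0 = ∫_0^5 f dx + (-1) − (2), i.e. ∫_0^5 f dx must equal u'(0) − u'(5) = 3. Indeed ∫_0^5 (4*cos(2*π*x/5) + 3/5) dx = 3, so the data are compatible. The solution is then unique only up to an additive constant (fix it e.g. by requiring ∫_0^5 u dx = 0).


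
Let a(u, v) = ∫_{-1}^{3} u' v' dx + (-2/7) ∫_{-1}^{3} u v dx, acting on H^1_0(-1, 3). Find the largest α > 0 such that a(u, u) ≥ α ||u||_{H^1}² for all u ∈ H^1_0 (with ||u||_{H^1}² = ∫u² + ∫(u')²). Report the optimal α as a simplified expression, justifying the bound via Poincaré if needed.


α = (-32/7 + π^2)/(π^2 + 16)

Coercivity of a(·,·) on H^1_0(-1, 3) means a(u, u) ≥ α ||u||_{H^1}² for every u ∈ H^1_0.
The interval has length L = 4, and Poincaré/coercivity depend only on L. Here a(u, u) = ∫(u')² + (-2/7)·∫u².
Here c = -2/7 < 0 with |c| < (π/L)² = π^2/16, so coercivity still holds. The condition a(u,u) ≥ α||u||_{H^1}² reads (1−α)∫(u')² ≥ (α−c)∫u². Any admissible α is ≤ 1 (rapidly oscillating u have ∫u²/∫(u')² → 0), and α = 1 would force 0 ≥ (1−c)∫u², impossible since c < 1; so 1−α > 0. By the sharp Poincaré inequality on H^1_0 of an interval of length L, ∫(u')² ≥ (π/L)²∫u² with equality for the first sine mode sin(π(x−x₀)/L) (x₀ the left endpoint), so the inequality holds for all u iff (1−α)(π/L)² ≥ α − c, i.e. α ≤ ((π/L)² + c)/((π/L)² + 1) = (1 + c(L/π)²)/(1 + (L/π)²). (Direct route, valid since c ≤ 0: Poincaré gives c∫u² ≥ c(L/π)²∫(u')², so a(u,u) ≥ (1 + c(L/π)²)∫(u')², while ||u||_{H^1}² ≤ (1 + (L/π)²)∫(u')²; dividing yields the same α.) With (π/L)² = π^2/16 and c = -2/7, the largest admissible constant is α = ((π/L)² + c)/((π/L)² + 1).
Simplifying, α = (-32/7 + π^2)/(π^2 + 16).


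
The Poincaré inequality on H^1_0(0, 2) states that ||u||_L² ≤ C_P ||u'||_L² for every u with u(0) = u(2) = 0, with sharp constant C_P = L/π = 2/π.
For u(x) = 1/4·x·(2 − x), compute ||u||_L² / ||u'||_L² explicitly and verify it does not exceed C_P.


||u||_L² / ||u'||_L² = sqrt(10)/5 < C_P = 2/π.

u(x) = 1/4·x·(2 − x), so u'(x) = 1/2 - x/2.
u(x) = 1/4·x·(2 − x) vanishes at x = 0 and x = 2, so u ∈ H^1_0(0, 2). Differentiate via the product rule and integrate the resulting polynomials term by term.
  ∫_0^2 u² dx = ∫_0^2 (x^4/16 - x^3/4 + x^2/4) dx. Term by term:
    ∫_0^2 x^4/16 dx = 2/5;  ∫_0^2 -x^3/4 dx = -1;  ∫_0^2 x^2/4 dx = 2/3.
  Sum: 2/5 − 1 + 2/3 = 1/15.
  ∫_0^2 (u')² dx = ∫_0^2 (x^2/4 - x/2 + 1/4) dx. Term by term:
    ∫_0^2 x^2/4 dx = 2/3;  ∫_0^2 -x/2 dx = -1;  ∫_0^2 1/4 dx = 1/2.
  Sum: 2/3 − 1 + 1/2 = 1/6.
∫_0^2 u² dx = 1/15, so ||u||_L² = sqrt(15)/15.
∫_0^2 (u')² dx = 1/6, so ||u'||_L² = sqrt(6)/6.
Ratio ||u||_L² / ||u'||_L² = sqrt(10)/5.
Sharp Poincaré constant on H^1_0(0, 2) is C_P = L/π = 2/π, achieved by sin(π/2·x).
A polynomial bump cannot attain the sharp Poincaré constant (only the first sine eigenfunction does), so the ratio is strictly less than C_P, consistent with ||u||_L² ≤ C_P ||u'||_L².


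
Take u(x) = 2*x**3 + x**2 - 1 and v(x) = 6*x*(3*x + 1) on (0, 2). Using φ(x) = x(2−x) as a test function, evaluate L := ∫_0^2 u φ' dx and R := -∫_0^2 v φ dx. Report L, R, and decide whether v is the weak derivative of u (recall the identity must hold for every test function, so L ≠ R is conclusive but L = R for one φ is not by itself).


LHS = -184/15, RHS = -184/5. No, v is not the weak derivative of u.

u(x) = 2*x**3 + x**2 - 1, classical derivative u'(x) = 6*x**2 + 2*x.
φ(x) = x(2−x), so φ'(x) = 2 - 2*x.
Note φ(0) = φ(2) = 0, so the boundary term u·φ vanishes.
LHS = ∫_0^2 u(x) φ'(x) dx = ∫_0^2 (-4*x^4 + 2*x^3 + 2*x^2 + 2*x - 2) dx. Term by term:
  ∫_0^2 -4*x^4 dx = -128/5;  ∫_0^2 2*x^3 dx = 8;  ∫_0^2 2*x^2 dx = 16/3;
  ∫_0^2 2*x dx = 4;  ∫_0^2 -2 dx = -4.
Sum: -128/5 + 8 + 16/3 + 4 − 4 = -184/15.
So LHS = -184/15.
∫_0^2 v(x) φ(x) dx = ∫_0^2 (-18*x^4 + 30*x^3 + 12*x^2) dx. Term by term:
  ∫_0^2 -18*x^4 dx = -576/5;  ∫_0^2 30*x^3 dx = 120;  ∫_0^2 12*x^2 dx = 32.
Sum: -576/5 + 120 + 32 = 184/5.
So RHS = -∫_0^2 v(x) φ(x) dx = -184/5.
LHS − RHS = 368/15 ≠ 0, so the identity fails.
(For a valid weak derivative the identity must hold for EVERY test function, in particular this one. The failure shows v is NOT the weak derivative of u.)
Correct weak derivative would be u'(x) = 6*x**2 + 2*x.


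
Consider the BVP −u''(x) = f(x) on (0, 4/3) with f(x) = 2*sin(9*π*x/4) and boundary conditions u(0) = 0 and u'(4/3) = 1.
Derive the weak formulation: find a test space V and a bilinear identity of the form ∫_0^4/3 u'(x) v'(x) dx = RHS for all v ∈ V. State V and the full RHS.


V = {v ∈ H^1(0, 4/3) : v(0) = 0} (test functions vanish at x = 0 where u is specified); weak form: ∫_0^4/3 u'v' dx = ∫_0^4/3 (2*sin(9*π*x/4)) v dx + v(4/3) for all v ∈ V.

Multiply both sides by a test function v and integrate from 0 to 4/3:
  ∫_0^4/3 −u''(x) v(x) dx = ∫_0^4/3 f(x) v(x) dx.
Integrate the LHS by parts once:
  ∫_0^4/3 −u'' v dx = −[u'(x) v(x)]_0^4/3 + ∫_0^4/3 u'(x) v'(x) dx.
Thus ∫_0^4/3 u'(x) v'(x) dx = ∫_0^4/3 f(x) v(x) dx + [u'(x) v(x)]_0^4/3.
Choose V so that boundary terms are either known or forced to vanish.
Mixed BC: u(0) = 0 (Dirichlet) and u'(4/3) = 1 (Neumann). Define V = {v ∈ H^1(0, 4/3) : v(0) = 0}. Then [u' v]_0^4/3 = u'(4/3)·v(4/3) − u'(0)·0 = v(4/3).
Weak formulation: find u (satisfying any essential BC) such that ∫_0^4/3 u'(x) v'(x) dx = ∫_0^4/3 f v dx + v(4/3) for all v ∈ V (Dirichlet at 0 absorbed into V; Neumann datum at x = 4/3 contributes the boundary term).
Substituting f(x) = 2*sin(9*π*x/4), the right-hand side is ∫_0^4/3 (2*sin(9*π*x/4)) v dx + v(4/3).


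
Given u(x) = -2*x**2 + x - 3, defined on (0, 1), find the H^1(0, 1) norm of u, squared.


||u||_{H^1}^2 = 187/15

The H^1 norm (squared) on an interval (0, L) is
  ||u||_{H^1}^2 = ∫_0^L u(x)^2 dx + ∫_0^L u'(x)^2 dx.
Compute u'(x) = 1 - 4*x.
Then u(x)^2 = 4*x**4 - 4*x**3 + 13*x**2 - 6*x + 9 and u'(x)^2 = 16*x**2 - 8*x + 1.
Integrate each monomial from 0 to 1 using ∫_0^1 c·x^n dx = c·1^(n+1)/(n+1):
  ∫_0^1 u(x)^2 dx = ∫_0^1 (4*x^4 - 4*x^3 + 13*x^2 - 6*x + 9) dx. Term by term:
    ∫_0^1 4*x^4 dx = 4/5;  ∫_0^1 -4*x^3 dx = -1;  ∫_0^1 13*x^2 dx = 13/3;
    ∫_0^1 -6*x dx = -3;  ∫_0^1 9 dx = 9.
  Sum: 4/5 − 1 + 13/3 − 3 + 9 = 152/15.
  ∫_0^1 u'(x)^2 dx = ∫_0^1 (16*x^2 - 8*x + 1) dx. Term by term:
    ∫_0^1 16*x^2 dx = 16/3;  ∫_0^1 -8*x dx = -4;  ∫_0^1 1 dx = 1.
  Sum: 16/3 − 4 + 1 = 7/3.
Adding: ||u||_{H^1}^2 = 152/15 + 7/3 = 187/15.


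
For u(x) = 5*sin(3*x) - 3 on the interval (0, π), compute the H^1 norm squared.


||u||_{H^1(0,π)}^2 = -20 + 134*π

u'(x) = 15*cos(3*x).
Expand u² and (u')² and integrate term by term on (0, π), using: for integers n ≥ 1, ∫_0^π sin²(nx) dx = ∫_0^π cos²(nx) dx = π/2; for n ≠ n', ∫_0^π sin(nx)sin(n'x) dx = ∫_0^π cos(nx)cos(n'x) dx = 0; and by product-to-sum, ∫_0^π sin(nx)cos(n'x) dx = ½∫_0^π [sin((n+n')x) + sin((n−n')x)] dx, which is 0 when n+n' is even and 2n/(n²−n'²) when n+n' is odd (it need not vanish on (0, π)). For the constant mode: ∫_0^π 1 dx = π, ∫_0^π cos(nx) dx = 0, ∫_0^π sin(nx) dx = (1−(−1)^n)/n.
  u² squared terms: (-3)²·∫1 dx = 9·π = 9*π;  (5)²·∫sin(3x)² dx = 25·π/2 = 25*π/2.
  u² cross terms: 2·(-3)·(5)·∫1·sin(3x) dx = -30·(2/3) = -20.
  So ∫_0^π u² dx = 9*π + 25*π/2 − 20 = -20 + 43*π/2.
  (u')² squared terms: (15)²·∫cos(3x)² dx = 225·π/2 = 225*π/2.
  So ∫_0^π (u')² dx = 225*π/2.
||u||_{H^1}^2 = (-20 + 43*π/2) + (225*π/2) = -20 + 134*π.


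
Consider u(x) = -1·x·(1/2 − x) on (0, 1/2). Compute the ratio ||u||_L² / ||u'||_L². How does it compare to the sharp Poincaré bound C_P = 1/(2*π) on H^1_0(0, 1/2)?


||u||_L² / ||u'||_L² = sqrt(10)/20 < C_P = 1/(2*π).

u(x) = -1·x·(1/2 − x), so u'(x) = 2*x - 1/2.
u(x) = -1·x·(1/2 − x) vanishes at x = 0 and x = 1/2, so u ∈ H^1_0(0, 1/2). Differentiate via the product rule and integrate the resulting polynomials term by term.
  ∫_0^1/2 u² dx = ∫_0^1/2 (x^4 - x^3 + x^2/4) dx. Term by term:
    ∫_0^1/2 x^4 dx = 1/160;  ∫_0^1/2 -x^3 dx = -1/64;  ∫_0^1/2 x^2/4 dx = 1/96.
  Sum: 1/160 − 1/64 + 1/96 = 1/960.
  ∫_0^1/2 (u')² dx = ∫_0^1/2 (4*x^2 - 2*x + 1/4) dx. Term by term:
    ∫_0^1/2 4*x^2 dx = 1/6;  ∫_0^1/2 -2*x dx = -1/4;  ∫_0^1/2 1/4 dx = 1/8.
  Sum: 1/6 − 1/4 + 1/8 = 1/24.
∫_0^1/2 u² dx = 1/960, so ||u||_L² = sqrt(15)/120.
∫_0^1/2 (u')² dx = 1/24, so ||u'||_L² = sqrt(6)/12.
Ratio ||u||_L² / ||u'||_L² = sqrt(10)/20.
Sharp Poincaré constant on H^1_0(0, 1/2) is C_P = L/π = 1/(2*π), achieved by sin(2*π·x).
A polynomial bump cannot attain the sharp Poincaré constant (only the first sine eigenfunction does), so the ratio is strictly less than C_P, consistent with ||u||_L² ≤ C_P ||u'||_L².


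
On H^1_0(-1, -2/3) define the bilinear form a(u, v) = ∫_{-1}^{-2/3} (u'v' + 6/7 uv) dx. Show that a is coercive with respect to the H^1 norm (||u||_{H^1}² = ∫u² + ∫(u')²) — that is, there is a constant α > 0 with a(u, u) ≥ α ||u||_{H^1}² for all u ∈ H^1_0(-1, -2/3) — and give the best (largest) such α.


α = 3*(2 + 21*π^2)/(7*(1 + 9*π^2))

Coercivity of a(·,·) on H^1_0(-1, -2/3) means a(u, u) ≥ α ||u||_{H^1}² for every u ∈ H^1_0.
The interval has length L = 1/3, and Poincaré/coercivity depend only on L. Here a(u, u) = ∫(u')² + (6/7)·∫u².
Here 0 < c = 6/7 < 1. The condition a(u,u) ≥ α||u||_{H^1}² reads (1−α)∫(u')² ≥ (α−c)∫u². Any admissible α is ≤ 1 (rapidly oscillating u have ∫u²/∫(u')² → 0), and α = 1 would force 0 ≥ (1−c)∫u², impossible since c < 1; so 1−α > 0. By the sharp Poincaré inequality on H^1_0 of an interval of length L, ∫(u')² ≥ (π/L)²∫u² with equality for the first sine mode sin(π(x−x₀)/L) (x₀ the left endpoint), so the inequality holds for all u iff (1−α)(π/L)² ≥ α − c, i.e. α ≤ ((π/L)² + c)/((π/L)² + 1) = (1 + c(L/π)²)/(1 + (L/π)²). With (π/L)² = 9*π^2 and c = 6/7, the largest admissible constant is α = ((π/L)² + c)/((π/L)² + 1).
Simplifying, α = 3*(2 + 21*π^2)/(7*(1 + 9*π^2)).


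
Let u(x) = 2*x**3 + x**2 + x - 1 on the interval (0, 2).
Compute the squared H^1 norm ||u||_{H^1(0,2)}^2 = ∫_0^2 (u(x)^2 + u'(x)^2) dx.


||u||_{H^1}^2 = 53992/105

The H^1 norm (squared) on an interval (0, L) is
  ||u||_{H^1}^2 = ∫_0^L u(x)^2 dx + ∫_0^L u'(x)^2 dx.
Compute u'(x) = 6*x**2 + 2*x + 1.
Then u(x)^2 = 4*x**6 + 4*x**5 + 5*x**4 - 2*x**3 - x**2 - 2*x + 1 and u'(x)^2 = 36*x**4 + 24*x**3 + 16*x**2 + 4*x + 1.
Integrate each monomial from 0 to 2 using ∫_0^2 c·x^n dx = c·2^(n+1)/(n+1):
  ∫_0^2 u(x)^2 dx = ∫_0^2 (4*x^6 + 4*x^5 + 5*x^4 - 2*x^3 - x^2 - 2*x + 1) dx. Term by term:
    ∫_0^2 4*x^6 dx = 512/7;  ∫_0^2 4*x^5 dx = 128/3;  ∫_0^2 5*x^4 dx = 32;
    ∫_0^2 -2*x^3 dx = -8;  ∫_0^2 -x^2 dx = -8/3;  ∫_0^2 -2*x dx = -4;
    ∫_0^2 1 dx = 2.
  Sum: 512/7 + 128/3 + 32 − 8 − 8/3 − 4 + 2 = 946/7.
  ∫_0^2 u'(x)^2 dx = ∫_0^2 (36*x^4 + 24*x^3 + 16*x^2 + 4*x + 1) dx. Term by term:
    ∫_0^2 36*x^4 dx = 1152/5;  ∫_0^2 24*x^3 dx = 96;  ∫_0^2 16*x^2 dx = 128/3;
    ∫_0^2 4*x dx = 8;  ∫_0^2 1 dx = 2.
  Sum: 1152/5 + 96 + 128/3 + 8 + 2 = 5686/15.
Adding: ||u||_{H^1}^2 = 946/7 + 5686/15 = 53992/105.


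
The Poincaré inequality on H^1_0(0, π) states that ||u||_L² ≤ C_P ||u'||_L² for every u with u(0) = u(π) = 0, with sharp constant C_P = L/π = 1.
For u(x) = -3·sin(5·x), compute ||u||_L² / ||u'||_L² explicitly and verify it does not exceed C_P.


||u||_L² / ||u'||_L² = 1/5 < C_P = 1.

u(x) = -3·sin(5·x), so u'(x) = -15*cos(5*x).
Writing u(x) = A·sin(kπx/L) with A = -3 and k = 5, use ∫_0^L sin²(kπx/L) dx = L/2 and ∫_0^L cos²(kπx/L) dx = L/2.
u² = 9·sin²(5·x) and (u')² = 225·cos²(5·x), and each of sin², cos² integrates to L/2 = π/2 over (0, π).
∫_0^π u² dx = 9*π/2, so ||u||_L² = 3*sqrt(2)*sqrt(π)/2.
∫_0^π (u')² dx = 225*π/2, so ||u'||_L² = 15*sqrt(2)*sqrt(π)/2.
Ratio ||u||_L² / ||u'||_L² = 1/5.
Sharp Poincaré constant on H^1_0(0, π) is C_P = L/π = 1, achieved by sin(x).
This is the k = 5 harmonic; the ratio L/(kπ) is strictly less than C_P = L/π, consistent with the sharp inequality ||u||_L² ≤ C_P ||u'||_L².


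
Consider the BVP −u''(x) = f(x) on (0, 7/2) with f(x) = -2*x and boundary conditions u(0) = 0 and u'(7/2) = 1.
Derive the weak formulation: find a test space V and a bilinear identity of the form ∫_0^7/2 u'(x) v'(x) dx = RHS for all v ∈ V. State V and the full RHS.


V = {v ∈ H^1(0, 7/2) : v(0) = 0} (test functions vanish at x = 0 where u is specified); weak form: ∫_0^7/2 u'v' dx = ∫_0^7/2 (-2*x) v dx + v(7/2) for all v ∈ V.

Multiply both sides by a test function v and integrate from 0 to 7/2:
  ∫_0^7/2 −u''(x) v(x) dx = ∫_0^7/2 f(x) v(x) dx.
Integrate the LHS by parts once:
  ∫_0^7/2 −u'' v dx = −[u'(x) v(x)]_0^7/2 + ∫_0^7/2 u'(x) v'(x) dx.
Thus ∫_0^7/2 u'(x) v'(x) dx = ∫_0^7/2 f(x) v(x) dx + [u'(x) v(x)]_0^7/2.
Choose V so that boundary terms are either known or forced to vanish.
Mixed BC: u(0) = 0 (Dirichlet) and u'(7/2) = 1 (Neumann). Define V = {v ∈ H^1(0, 7/2) : v(0) = 0}. Then [u' v]_0^7/2 = u'(7/2)·v(7/2) − u'(0)·0 = v(7/2).
Weak formulation: find u (satisfying any essential BC) such that ∫_0^7/2 u'(x) v'(x) dx = ∫_0^7/2 f v dx + v(7/2) for all v ∈ V (Dirichlet at 0 absorbed into V; Neumann datum at x = 7/2 contributes the boundary term).
Substituting f(x) = -2*x, the right-hand side is ∫_0^7/2 (-2*x) v dx + v(7/2).


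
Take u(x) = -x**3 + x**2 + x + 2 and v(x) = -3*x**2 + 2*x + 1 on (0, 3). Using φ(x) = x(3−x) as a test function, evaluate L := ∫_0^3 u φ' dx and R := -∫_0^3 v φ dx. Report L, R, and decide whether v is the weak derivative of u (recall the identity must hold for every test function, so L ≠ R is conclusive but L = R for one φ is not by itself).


LHS = 369/20, RHS = 369/20. Yes, v = u' weakly.

u(x) = -x**3 + x**2 + x + 2, classical derivative u'(x) = -3*x**2 + 2*x + 1.
φ(x) = x(3−x), so φ'(x) = 3 - 2*x.
Note φ(0) = φ(3) = 0, so the boundary term u·φ vanishes.
LHS = ∫_0^3 u(x) φ'(x) dx = ∫_0^3 (2*x^4 - 5*x^3 + x^2 - x + 6) dx. Term by term:
  ∫_0^3 2*x^4 dx = 486/5;  ∫_0^3 -5*x^3 dx = -405/4;  ∫_0^3 x^2 dx = 9;
  ∫_0^3 -x dx = -9/2;  ∫_0^3 6 dx = 18.
Sum: 486/5 − 405/4 + 9 − 9/2 + 18 = 369/20.
So LHS = 369/20.
∫_0^3 v(x) φ(x) dx = ∫_0^3 (3*x^4 - 11*x^3 + 5*x^2 + 3*x) dx. Term by term:
  ∫_0^3 3*x^4 dx = 729/5;  ∫_0^3 -11*x^3 dx = -891/4;  ∫_0^3 5*x^2 dx = 45;
  ∫_0^3 3*x dx = 27/2.
Sum: 729/5 − 891/4 + 45 + 27/2 = -369/20.
So RHS = -∫_0^3 v(x) φ(x) dx = 369/20.
LHS = RHS, so the identity holds for this test φ.
Moreover u is smooth here and v(x) = u'(x) = -3*x**2 + 2*x + 1 pointwise, so the identity holds for every test function. Hence v is the weak derivative of u.


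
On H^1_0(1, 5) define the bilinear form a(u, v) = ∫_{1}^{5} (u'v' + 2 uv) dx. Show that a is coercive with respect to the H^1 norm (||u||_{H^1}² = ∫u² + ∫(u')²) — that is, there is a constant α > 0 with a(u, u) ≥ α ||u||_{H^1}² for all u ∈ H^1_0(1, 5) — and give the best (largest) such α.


α = 1

Coercivity of a(·,·) on H^1_0(1, 5) means a(u, u) ≥ α ||u||_{H^1}² for every u ∈ H^1_0.
The interval has length L = 4, and Poincaré/coercivity depend only on L. Here a(u, u) = ∫(u')² + (2)·∫u².
Here c = 2 ≥ 1, so a(u,u) = ∫(u')² + c∫u² ≥ ∫(u')² + ∫u² = ||u||_{H^1}², i.e. α = 1 works. No larger α is possible: a(u,u) ≥ α||u||_{H^1}² means (1−α)∫(u')² ≥ (α−c)∫u², and for the modes u_n = sin(nπ(x−x₀)/L) (x₀ the left endpoint) one has ∫u_n²/∫(u_n')² = (L/(nπ))² → 0, so a(u_n,u_n)/||u_n||_{H^1}² → 1. Hence the optimal constant is α = 1.
Therefore α = 1.


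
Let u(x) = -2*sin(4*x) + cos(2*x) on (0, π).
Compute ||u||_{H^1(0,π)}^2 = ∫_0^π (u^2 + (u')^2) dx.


||u||_{H^1(0,π)}^2 = 73*π/2

u'(x) = -2*sin(2*x) - 8*cos(4*x).
Expand u² and (u')² and integrate term by term on (0, π), using: for integers n ≥ 1, ∫_0^π sin²(nx) dx = ∫_0^π cos²(nx) dx = π/2; for n ≠ n', ∫_0^π sin(nx)sin(n'x) dx = ∫_0^π cos(nx)cos(n'x) dx = 0; and by product-to-sum, ∫_0^π sin(nx)cos(n'x) dx = ½∫_0^π [sin((n+n')x) + sin((n−n')x)] dx, which is 0 when n+n' is even and 2n/(n²−n'²) when n+n' is odd (it need not vanish on (0, π)).
  u² squared terms: (-2)²·∫sin(4x)² dx = 4·π/2 = 2*π;  (1)²·∫cos(2x)² dx = 1·π/2 = π/2.
  u² cross terms: 2·(-2)·(1)·∫sin(4x)·cos(2x) dx = -4·(0) = 0.
  So ∫_0^π u² dx = 2*π + π/2 + 0 = 5*π/2.
  (u')² squared terms: (-8)²·∫cos(4x)² dx = 64·π/2 = 32*π;  (-2)²·∫sin(2x)² dx = 4·π/2 = 2*π.
  (u')² cross terms: 2·(-8)·(-2)·∫cos(4x)·sin(2x) dx = 32·(0) = 0.
  So ∫_0^π (u')² dx = 32*π + 2*π + 0 = 34*π.
||u||_{H^1}^2 = (5*π/2) + (34*π) = 73*π/2.


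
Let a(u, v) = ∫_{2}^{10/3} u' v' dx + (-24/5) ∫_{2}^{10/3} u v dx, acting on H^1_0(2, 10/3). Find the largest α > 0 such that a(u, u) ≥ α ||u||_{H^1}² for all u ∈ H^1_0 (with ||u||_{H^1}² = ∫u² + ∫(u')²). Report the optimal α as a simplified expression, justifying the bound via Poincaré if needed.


α = 3*(-128 + 15*π^2)/(5*(16 + 9*π^2))

Coercivity of a(·,·) on H^1_0(2, 10/3) means a(u, u) ≥ α ||u||_{H^1}² for every u ∈ H^1_0.
The interval has length L = 4/3, and Poincaré/coercivity depend only on L. Here a(u, u) = ∫(u')² + (-24/5)·∫u².
Here c = -24/5 < 0 with |c| < (π/L)² = 9*π^2/16, so coercivity still holds. The condition a(u,u) ≥ α||u||_{H^1}² reads (1−α)∫(u')² ≥ (α−c)∫u². Any admissible α is ≤ 1 (rapidly oscillating u have ∫u²/∫(u')² → 0), and α = 1 would force 0 ≥ (1−c)∫u², impossible since c < 1; so 1−α > 0. By the sharp Poincaré inequality on H^1_0 of an interval of length L, ∫(u')² ≥ (π/L)²∫u² with equality for the first sine mode sin(π(x−x₀)/L) (x₀ the left endpoint), so the inequality holds for all u iff (1−α)(π/L)² ≥ α − c, i.e. α ≤ ((π/L)² + c)/((π/L)² + 1) = (1 + c(L/π)²)/(1 + (L/π)²). (Direct route, valid since c ≤ 0: Poincaré gives c∫u² ≥ c(L/π)²∫(u')², so a(u,u) ≥ (1 + c(L/π)²)∫(u')², while ||u||_{H^1}² ≤ (1 + (L/π)²)∫(u')²; dividing yields the same α.) With (π/L)² = 9*π^2/16 and c = -24/5, the largest admissible constant is α = ((π/L)² + c)/((π/L)² + 1).
Simplifying, α = 3*(-128 + 15*π^2)/(5*(16 + 9*π^2)).
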